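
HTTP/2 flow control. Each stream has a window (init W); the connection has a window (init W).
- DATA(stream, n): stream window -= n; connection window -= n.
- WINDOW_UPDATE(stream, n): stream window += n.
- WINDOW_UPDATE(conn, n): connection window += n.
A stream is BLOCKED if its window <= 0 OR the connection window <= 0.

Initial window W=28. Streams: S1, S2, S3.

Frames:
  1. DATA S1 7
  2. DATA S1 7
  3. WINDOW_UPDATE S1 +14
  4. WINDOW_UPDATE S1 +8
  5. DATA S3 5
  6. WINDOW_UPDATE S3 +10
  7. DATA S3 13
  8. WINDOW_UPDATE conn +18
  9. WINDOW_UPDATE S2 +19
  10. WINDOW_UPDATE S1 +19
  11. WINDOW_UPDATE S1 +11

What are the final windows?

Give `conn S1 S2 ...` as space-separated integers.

Op 1: conn=21 S1=21 S2=28 S3=28 blocked=[]
Op 2: conn=14 S1=14 S2=28 S3=28 blocked=[]
Op 3: conn=14 S1=28 S2=28 S3=28 blocked=[]
Op 4: conn=14 S1=36 S2=28 S3=28 blocked=[]
Op 5: conn=9 S1=36 S2=28 S3=23 blocked=[]
Op 6: conn=9 S1=36 S2=28 S3=33 blocked=[]
Op 7: conn=-4 S1=36 S2=28 S3=20 blocked=[1, 2, 3]
Op 8: conn=14 S1=36 S2=28 S3=20 blocked=[]
Op 9: conn=14 S1=36 S2=47 S3=20 blocked=[]
Op 10: conn=14 S1=55 S2=47 S3=20 blocked=[]
Op 11: conn=14 S1=66 S2=47 S3=20 blocked=[]

Answer: 14 66 47 20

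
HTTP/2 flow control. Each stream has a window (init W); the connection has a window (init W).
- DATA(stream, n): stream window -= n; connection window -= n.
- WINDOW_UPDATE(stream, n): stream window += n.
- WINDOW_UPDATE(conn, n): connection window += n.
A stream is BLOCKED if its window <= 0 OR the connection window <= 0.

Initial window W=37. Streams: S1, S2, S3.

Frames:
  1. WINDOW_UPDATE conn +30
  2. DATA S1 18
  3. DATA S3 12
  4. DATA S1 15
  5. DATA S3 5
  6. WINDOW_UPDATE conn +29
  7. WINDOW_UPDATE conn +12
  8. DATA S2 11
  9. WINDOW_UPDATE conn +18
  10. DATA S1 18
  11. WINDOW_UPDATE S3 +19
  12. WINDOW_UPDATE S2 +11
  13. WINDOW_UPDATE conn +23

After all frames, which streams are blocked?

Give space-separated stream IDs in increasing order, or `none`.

Op 1: conn=67 S1=37 S2=37 S3=37 blocked=[]
Op 2: conn=49 S1=19 S2=37 S3=37 blocked=[]
Op 3: conn=37 S1=19 S2=37 S3=25 blocked=[]
Op 4: conn=22 S1=4 S2=37 S3=25 blocked=[]
Op 5: conn=17 S1=4 S2=37 S3=20 blocked=[]
Op 6: conn=46 S1=4 S2=37 S3=20 blocked=[]
Op 7: conn=58 S1=4 S2=37 S3=20 blocked=[]
Op 8: conn=47 S1=4 S2=26 S3=20 blocked=[]
Op 9: conn=65 S1=4 S2=26 S3=20 blocked=[]
Op 10: conn=47 S1=-14 S2=26 S3=20 blocked=[1]
Op 11: conn=47 S1=-14 S2=26 S3=39 blocked=[1]
Op 12: conn=47 S1=-14 S2=37 S3=39 blocked=[1]
Op 13: conn=70 S1=-14 S2=37 S3=39 blocked=[1]

Answer: S1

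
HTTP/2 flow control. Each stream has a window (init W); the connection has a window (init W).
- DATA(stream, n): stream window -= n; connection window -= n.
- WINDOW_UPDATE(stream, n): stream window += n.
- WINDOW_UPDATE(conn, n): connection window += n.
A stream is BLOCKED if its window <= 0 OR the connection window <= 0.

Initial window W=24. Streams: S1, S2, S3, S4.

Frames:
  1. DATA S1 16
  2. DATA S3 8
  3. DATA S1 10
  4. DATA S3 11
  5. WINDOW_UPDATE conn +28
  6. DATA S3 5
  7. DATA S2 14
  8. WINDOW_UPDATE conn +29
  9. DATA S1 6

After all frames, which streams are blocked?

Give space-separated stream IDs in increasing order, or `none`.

Answer: S1 S3

Derivation:
Op 1: conn=8 S1=8 S2=24 S3=24 S4=24 blocked=[]
Op 2: conn=0 S1=8 S2=24 S3=16 S4=24 blocked=[1, 2, 3, 4]
Op 3: conn=-10 S1=-2 S2=24 S3=16 S4=24 blocked=[1, 2, 3, 4]
Op 4: conn=-21 S1=-2 S2=24 S3=5 S4=24 blocked=[1, 2, 3, 4]
Op 5: conn=7 S1=-2 S2=24 S3=5 S4=24 blocked=[1]
Op 6: conn=2 S1=-2 S2=24 S3=0 S4=24 blocked=[1, 3]
Op 7: conn=-12 S1=-2 S2=10 S3=0 S4=24 blocked=[1, 2, 3, 4]
Op 8: conn=17 S1=-2 S2=10 S3=0 S4=24 blocked=[1, 3]
Op 9: conn=11 S1=-8 S2=10 S3=0 S4=24 blocked=[1, 3]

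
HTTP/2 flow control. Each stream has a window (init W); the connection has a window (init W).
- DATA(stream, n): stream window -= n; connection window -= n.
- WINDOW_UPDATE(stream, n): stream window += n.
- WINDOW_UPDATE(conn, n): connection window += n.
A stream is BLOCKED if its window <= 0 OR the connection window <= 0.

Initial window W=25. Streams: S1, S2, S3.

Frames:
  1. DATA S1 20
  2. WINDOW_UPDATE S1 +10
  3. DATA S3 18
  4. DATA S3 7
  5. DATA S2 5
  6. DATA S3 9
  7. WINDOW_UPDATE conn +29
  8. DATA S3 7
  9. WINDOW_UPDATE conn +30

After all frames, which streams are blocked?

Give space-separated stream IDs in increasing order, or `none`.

Op 1: conn=5 S1=5 S2=25 S3=25 blocked=[]
Op 2: conn=5 S1=15 S2=25 S3=25 blocked=[]
Op 3: conn=-13 S1=15 S2=25 S3=7 blocked=[1, 2, 3]
Op 4: conn=-20 S1=15 S2=25 S3=0 blocked=[1, 2, 3]
Op 5: conn=-25 S1=15 S2=20 S3=0 blocked=[1, 2, 3]
Op 6: conn=-34 S1=15 S2=20 S3=-9 blocked=[1, 2, 3]
Op 7: conn=-5 S1=15 S2=20 S3=-9 blocked=[1, 2, 3]
Op 8: conn=-12 S1=15 S2=20 S3=-16 blocked=[1, 2, 3]
Op 9: conn=18 S1=15 S2=20 S3=-16 blocked=[3]

Answer: S3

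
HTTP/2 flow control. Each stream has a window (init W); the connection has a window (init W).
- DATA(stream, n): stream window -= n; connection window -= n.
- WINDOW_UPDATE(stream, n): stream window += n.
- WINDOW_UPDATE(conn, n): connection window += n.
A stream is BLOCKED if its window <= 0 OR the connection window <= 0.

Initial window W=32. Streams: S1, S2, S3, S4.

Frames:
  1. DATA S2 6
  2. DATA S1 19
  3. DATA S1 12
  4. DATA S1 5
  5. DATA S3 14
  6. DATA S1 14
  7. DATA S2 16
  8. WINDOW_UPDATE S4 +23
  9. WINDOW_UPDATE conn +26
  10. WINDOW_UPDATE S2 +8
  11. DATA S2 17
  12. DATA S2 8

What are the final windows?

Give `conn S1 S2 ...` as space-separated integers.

Op 1: conn=26 S1=32 S2=26 S3=32 S4=32 blocked=[]
Op 2: conn=7 S1=13 S2=26 S3=32 S4=32 blocked=[]
Op 3: conn=-5 S1=1 S2=26 S3=32 S4=32 blocked=[1, 2, 3, 4]
Op 4: conn=-10 S1=-4 S2=26 S3=32 S4=32 blocked=[1, 2, 3, 4]
Op 5: conn=-24 S1=-4 S2=26 S3=18 S4=32 blocked=[1, 2, 3, 4]
Op 6: conn=-38 S1=-18 S2=26 S3=18 S4=32 blocked=[1, 2, 3, 4]
Op 7: conn=-54 S1=-18 S2=10 S3=18 S4=32 blocked=[1, 2, 3, 4]
Op 8: conn=-54 S1=-18 S2=10 S3=18 S4=55 blocked=[1, 2, 3, 4]
Op 9: conn=-28 S1=-18 S2=10 S3=18 S4=55 blocked=[1, 2, 3, 4]
Op 10: conn=-28 S1=-18 S2=18 S3=18 S4=55 blocked=[1, 2, 3, 4]
Op 11: conn=-45 S1=-18 S2=1 S3=18 S4=55 blocked=[1, 2, 3, 4]
Op 12: conn=-53 S1=-18 S2=-7 S3=18 S4=55 blocked=[1, 2, 3, 4]

Answer: -53 -18 -7 18 55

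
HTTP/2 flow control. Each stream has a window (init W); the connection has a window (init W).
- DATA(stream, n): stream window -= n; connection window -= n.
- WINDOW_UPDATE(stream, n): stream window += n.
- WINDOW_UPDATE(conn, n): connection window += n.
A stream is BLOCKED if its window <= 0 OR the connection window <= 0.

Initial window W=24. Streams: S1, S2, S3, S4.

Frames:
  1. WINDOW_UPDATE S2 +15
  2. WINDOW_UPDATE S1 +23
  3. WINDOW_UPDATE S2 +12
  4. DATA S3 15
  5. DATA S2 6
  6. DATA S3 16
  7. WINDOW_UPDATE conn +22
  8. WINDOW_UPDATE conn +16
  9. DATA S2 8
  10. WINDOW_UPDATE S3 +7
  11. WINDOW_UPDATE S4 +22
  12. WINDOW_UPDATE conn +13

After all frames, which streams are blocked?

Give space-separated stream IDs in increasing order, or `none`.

Op 1: conn=24 S1=24 S2=39 S3=24 S4=24 blocked=[]
Op 2: conn=24 S1=47 S2=39 S3=24 S4=24 blocked=[]
Op 3: conn=24 S1=47 S2=51 S3=24 S4=24 blocked=[]
Op 4: conn=9 S1=47 S2=51 S3=9 S4=24 blocked=[]
Op 5: conn=3 S1=47 S2=45 S3=9 S4=24 blocked=[]
Op 6: conn=-13 S1=47 S2=45 S3=-7 S4=24 blocked=[1, 2, 3, 4]
Op 7: conn=9 S1=47 S2=45 S3=-7 S4=24 blocked=[3]
Op 8: conn=25 S1=47 S2=45 S3=-7 S4=24 blocked=[3]
Op 9: conn=17 S1=47 S2=37 S3=-7 S4=24 blocked=[3]
Op 10: conn=17 S1=47 S2=37 S3=0 S4=24 blocked=[3]
Op 11: conn=17 S1=47 S2=37 S3=0 S4=46 blocked=[3]
Op 12: conn=30 S1=47 S2=37 S3=0 S4=46 blocked=[3]

Answer: S3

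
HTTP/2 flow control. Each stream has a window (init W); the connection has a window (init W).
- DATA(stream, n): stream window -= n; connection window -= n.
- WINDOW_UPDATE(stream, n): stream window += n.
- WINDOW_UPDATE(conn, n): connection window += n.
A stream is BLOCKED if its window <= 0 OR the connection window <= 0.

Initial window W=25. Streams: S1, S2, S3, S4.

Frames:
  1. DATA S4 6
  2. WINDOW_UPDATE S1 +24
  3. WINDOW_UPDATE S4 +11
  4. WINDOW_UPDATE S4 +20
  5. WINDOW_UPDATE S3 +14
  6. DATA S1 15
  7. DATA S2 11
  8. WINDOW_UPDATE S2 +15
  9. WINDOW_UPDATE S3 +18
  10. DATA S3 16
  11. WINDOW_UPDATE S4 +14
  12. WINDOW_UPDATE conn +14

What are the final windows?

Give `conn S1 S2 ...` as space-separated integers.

Answer: -9 34 29 41 64

Derivation:
Op 1: conn=19 S1=25 S2=25 S3=25 S4=19 blocked=[]
Op 2: conn=19 S1=49 S2=25 S3=25 S4=19 blocked=[]
Op 3: conn=19 S1=49 S2=25 S3=25 S4=30 blocked=[]
Op 4: conn=19 S1=49 S2=25 S3=25 S4=50 blocked=[]
Op 5: conn=19 S1=49 S2=25 S3=39 S4=50 blocked=[]
Op 6: conn=4 S1=34 S2=25 S3=39 S4=50 blocked=[]
Op 7: conn=-7 S1=34 S2=14 S3=39 S4=50 blocked=[1, 2, 3, 4]
Op 8: conn=-7 S1=34 S2=29 S3=39 S4=50 blocked=[1, 2, 3, 4]
Op 9: conn=-7 S1=34 S2=29 S3=57 S4=50 blocked=[1, 2, 3, 4]
Op 10: conn=-23 S1=34 S2=29 S3=41 S4=50 blocked=[1, 2, 3, 4]
Op 11: conn=-23 S1=34 S2=29 S3=41 S4=64 blocked=[1, 2, 3, 4]
Op 12: conn=-9 S1=34 S2=29 S3=41 S4=64 blocked=[1, 2, 3, 4]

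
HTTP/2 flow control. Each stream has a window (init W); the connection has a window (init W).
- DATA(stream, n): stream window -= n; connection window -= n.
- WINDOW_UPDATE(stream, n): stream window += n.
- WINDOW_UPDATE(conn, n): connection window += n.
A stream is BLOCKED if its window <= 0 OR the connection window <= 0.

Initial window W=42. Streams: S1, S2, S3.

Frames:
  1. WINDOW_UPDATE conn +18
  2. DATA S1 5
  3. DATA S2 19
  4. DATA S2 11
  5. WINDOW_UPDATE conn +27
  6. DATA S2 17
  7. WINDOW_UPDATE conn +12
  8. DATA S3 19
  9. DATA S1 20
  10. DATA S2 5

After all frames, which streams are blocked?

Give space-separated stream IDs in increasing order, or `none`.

Op 1: conn=60 S1=42 S2=42 S3=42 blocked=[]
Op 2: conn=55 S1=37 S2=42 S3=42 blocked=[]
Op 3: conn=36 S1=37 S2=23 S3=42 blocked=[]
Op 4: conn=25 S1=37 S2=12 S3=42 blocked=[]
Op 5: conn=52 S1=37 S2=12 S3=42 blocked=[]
Op 6: conn=35 S1=37 S2=-5 S3=42 blocked=[2]
Op 7: conn=47 S1=37 S2=-5 S3=42 blocked=[2]
Op 8: conn=28 S1=37 S2=-5 S3=23 blocked=[2]
Op 9: conn=8 S1=17 S2=-5 S3=23 blocked=[2]
Op 10: conn=3 S1=17 S2=-10 S3=23 blocked=[2]

Answer: S2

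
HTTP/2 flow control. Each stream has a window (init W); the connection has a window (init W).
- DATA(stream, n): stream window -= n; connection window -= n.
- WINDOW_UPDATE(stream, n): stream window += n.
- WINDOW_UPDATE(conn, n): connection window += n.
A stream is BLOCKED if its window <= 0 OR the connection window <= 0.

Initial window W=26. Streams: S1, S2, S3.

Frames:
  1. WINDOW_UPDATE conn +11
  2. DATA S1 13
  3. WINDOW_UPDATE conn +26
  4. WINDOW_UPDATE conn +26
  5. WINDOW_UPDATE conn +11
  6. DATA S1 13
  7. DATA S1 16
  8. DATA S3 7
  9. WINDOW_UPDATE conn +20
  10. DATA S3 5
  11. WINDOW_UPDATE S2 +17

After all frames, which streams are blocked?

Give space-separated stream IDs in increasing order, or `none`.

Answer: S1

Derivation:
Op 1: conn=37 S1=26 S2=26 S3=26 blocked=[]
Op 2: conn=24 S1=13 S2=26 S3=26 blocked=[]
Op 3: conn=50 S1=13 S2=26 S3=26 blocked=[]
Op 4: conn=76 S1=13 S2=26 S3=26 blocked=[]
Op 5: conn=87 S1=13 S2=26 S3=26 blocked=[]
Op 6: conn=74 S1=0 S2=26 S3=26 blocked=[1]
Op 7: conn=58 S1=-16 S2=26 S3=26 blocked=[1]
Op 8: conn=51 S1=-16 S2=26 S3=19 blocked=[1]
Op 9: conn=71 S1=-16 S2=26 S3=19 blocked=[1]
Op 10: conn=66 S1=-16 S2=26 S3=14 blocked=[1]
Op 11: conn=66 S1=-16 S2=43 S3=14 blocked=[1]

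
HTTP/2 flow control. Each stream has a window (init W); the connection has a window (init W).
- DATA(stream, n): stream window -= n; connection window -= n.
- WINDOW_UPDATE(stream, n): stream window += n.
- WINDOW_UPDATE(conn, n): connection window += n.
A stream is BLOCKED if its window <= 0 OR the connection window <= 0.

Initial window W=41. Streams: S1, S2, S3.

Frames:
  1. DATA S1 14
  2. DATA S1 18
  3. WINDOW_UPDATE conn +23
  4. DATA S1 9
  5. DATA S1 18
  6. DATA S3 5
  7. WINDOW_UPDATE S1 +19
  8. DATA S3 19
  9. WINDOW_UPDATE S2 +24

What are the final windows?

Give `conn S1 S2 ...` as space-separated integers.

Op 1: conn=27 S1=27 S2=41 S3=41 blocked=[]
Op 2: conn=9 S1=9 S2=41 S3=41 blocked=[]
Op 3: conn=32 S1=9 S2=41 S3=41 blocked=[]
Op 4: conn=23 S1=0 S2=41 S3=41 blocked=[1]
Op 5: conn=5 S1=-18 S2=41 S3=41 blocked=[1]
Op 6: conn=0 S1=-18 S2=41 S3=36 blocked=[1, 2, 3]
Op 7: conn=0 S1=1 S2=41 S3=36 blocked=[1, 2, 3]
Op 8: conn=-19 S1=1 S2=41 S3=17 blocked=[1, 2, 3]
Op 9: conn=-19 S1=1 S2=65 S3=17 blocked=[1, 2, 3]

Answer: -19 1 65 17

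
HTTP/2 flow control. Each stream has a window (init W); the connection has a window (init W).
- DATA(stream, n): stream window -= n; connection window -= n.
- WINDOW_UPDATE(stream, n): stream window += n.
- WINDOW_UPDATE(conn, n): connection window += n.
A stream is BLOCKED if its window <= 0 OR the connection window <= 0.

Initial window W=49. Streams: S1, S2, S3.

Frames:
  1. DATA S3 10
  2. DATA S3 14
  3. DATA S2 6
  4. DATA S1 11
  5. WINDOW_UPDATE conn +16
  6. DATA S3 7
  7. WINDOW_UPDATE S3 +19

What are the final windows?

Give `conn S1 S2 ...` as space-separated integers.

Op 1: conn=39 S1=49 S2=49 S3=39 blocked=[]
Op 2: conn=25 S1=49 S2=49 S3=25 blocked=[]
Op 3: conn=19 S1=49 S2=43 S3=25 blocked=[]
Op 4: conn=8 S1=38 S2=43 S3=25 blocked=[]
Op 5: conn=24 S1=38 S2=43 S3=25 blocked=[]
Op 6: conn=17 S1=38 S2=43 S3=18 blocked=[]
Op 7: conn=17 S1=38 S2=43 S3=37 blocked=[]

Answer: 17 38 43 37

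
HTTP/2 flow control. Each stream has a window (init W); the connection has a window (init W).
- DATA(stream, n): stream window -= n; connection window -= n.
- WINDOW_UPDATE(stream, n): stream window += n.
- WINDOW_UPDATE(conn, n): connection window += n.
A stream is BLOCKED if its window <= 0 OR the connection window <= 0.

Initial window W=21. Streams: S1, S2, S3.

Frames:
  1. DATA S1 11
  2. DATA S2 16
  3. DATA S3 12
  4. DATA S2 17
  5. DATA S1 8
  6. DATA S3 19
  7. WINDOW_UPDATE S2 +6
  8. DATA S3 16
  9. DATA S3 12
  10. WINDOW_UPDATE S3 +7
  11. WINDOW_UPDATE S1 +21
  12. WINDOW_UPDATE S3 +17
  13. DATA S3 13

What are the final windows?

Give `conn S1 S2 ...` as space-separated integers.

Op 1: conn=10 S1=10 S2=21 S3=21 blocked=[]
Op 2: conn=-6 S1=10 S2=5 S3=21 blocked=[1, 2, 3]
Op 3: conn=-18 S1=10 S2=5 S3=9 blocked=[1, 2, 3]
Op 4: conn=-35 S1=10 S2=-12 S3=9 blocked=[1, 2, 3]
Op 5: conn=-43 S1=2 S2=-12 S3=9 blocked=[1, 2, 3]
Op 6: conn=-62 S1=2 S2=-12 S3=-10 blocked=[1, 2, 3]
Op 7: conn=-62 S1=2 S2=-6 S3=-10 blocked=[1, 2, 3]
Op 8: conn=-78 S1=2 S2=-6 S3=-26 blocked=[1, 2, 3]
Op 9: conn=-90 S1=2 S2=-6 S3=-38 blocked=[1, 2, 3]
Op 10: conn=-90 S1=2 S2=-6 S3=-31 blocked=[1, 2, 3]
Op 11: conn=-90 S1=23 S2=-6 S3=-31 blocked=[1, 2, 3]
Op 12: conn=-90 S1=23 S2=-6 S3=-14 blocked=[1, 2, 3]
Op 13: conn=-103 S1=23 S2=-6 S3=-27 blocked=[1, 2, 3]

Answer: -103 23 -6 -27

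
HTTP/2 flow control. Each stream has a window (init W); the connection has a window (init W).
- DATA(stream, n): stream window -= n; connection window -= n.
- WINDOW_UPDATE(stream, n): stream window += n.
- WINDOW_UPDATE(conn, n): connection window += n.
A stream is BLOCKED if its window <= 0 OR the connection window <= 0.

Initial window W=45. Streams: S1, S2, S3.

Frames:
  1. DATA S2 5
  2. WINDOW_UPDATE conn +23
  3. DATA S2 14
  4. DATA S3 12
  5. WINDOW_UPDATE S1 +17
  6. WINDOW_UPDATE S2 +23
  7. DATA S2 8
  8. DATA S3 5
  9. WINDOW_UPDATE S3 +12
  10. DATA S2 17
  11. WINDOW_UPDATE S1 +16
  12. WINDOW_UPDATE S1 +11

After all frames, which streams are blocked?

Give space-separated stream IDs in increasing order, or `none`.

Answer: none

Derivation:
Op 1: conn=40 S1=45 S2=40 S3=45 blocked=[]
Op 2: conn=63 S1=45 S2=40 S3=45 blocked=[]
Op 3: conn=49 S1=45 S2=26 S3=45 blocked=[]
Op 4: conn=37 S1=45 S2=26 S3=33 blocked=[]
Op 5: conn=37 S1=62 S2=26 S3=33 blocked=[]
Op 6: conn=37 S1=62 S2=49 S3=33 blocked=[]
Op 7: conn=29 S1=62 S2=41 S3=33 blocked=[]
Op 8: conn=24 S1=62 S2=41 S3=28 blocked=[]
Op 9: conn=24 S1=62 S2=41 S3=40 blocked=[]
Op 10: conn=7 S1=62 S2=24 S3=40 blocked=[]
Op 11: conn=7 S1=78 S2=24 S3=40 blocked=[]
Op 12: conn=7 S1=89 S2=24 S3=40 blocked=[]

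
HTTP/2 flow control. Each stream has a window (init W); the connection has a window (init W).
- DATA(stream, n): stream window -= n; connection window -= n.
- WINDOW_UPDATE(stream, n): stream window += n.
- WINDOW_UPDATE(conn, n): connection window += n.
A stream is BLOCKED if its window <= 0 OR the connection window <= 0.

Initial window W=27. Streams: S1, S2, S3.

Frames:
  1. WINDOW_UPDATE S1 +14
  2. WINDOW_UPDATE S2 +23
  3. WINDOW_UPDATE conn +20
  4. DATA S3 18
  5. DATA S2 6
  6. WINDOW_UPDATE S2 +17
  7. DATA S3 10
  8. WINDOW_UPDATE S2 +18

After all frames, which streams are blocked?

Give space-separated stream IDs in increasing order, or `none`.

Op 1: conn=27 S1=41 S2=27 S3=27 blocked=[]
Op 2: conn=27 S1=41 S2=50 S3=27 blocked=[]
Op 3: conn=47 S1=41 S2=50 S3=27 blocked=[]
Op 4: conn=29 S1=41 S2=50 S3=9 blocked=[]
Op 5: conn=23 S1=41 S2=44 S3=9 blocked=[]
Op 6: conn=23 S1=41 S2=61 S3=9 blocked=[]
Op 7: conn=13 S1=41 S2=61 S3=-1 blocked=[3]
Op 8: conn=13 S1=41 S2=79 S3=-1 blocked=[3]

Answer: S3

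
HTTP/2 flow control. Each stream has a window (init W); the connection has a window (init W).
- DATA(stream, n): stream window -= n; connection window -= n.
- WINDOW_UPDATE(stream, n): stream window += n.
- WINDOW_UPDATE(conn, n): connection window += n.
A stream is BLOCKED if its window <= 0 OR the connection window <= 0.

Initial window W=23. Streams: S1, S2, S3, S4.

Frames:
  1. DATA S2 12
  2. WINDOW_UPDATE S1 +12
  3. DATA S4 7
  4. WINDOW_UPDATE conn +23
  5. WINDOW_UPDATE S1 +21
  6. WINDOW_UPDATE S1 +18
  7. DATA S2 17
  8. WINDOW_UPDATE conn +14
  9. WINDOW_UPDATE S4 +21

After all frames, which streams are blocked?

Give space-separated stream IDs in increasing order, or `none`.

Answer: S2

Derivation:
Op 1: conn=11 S1=23 S2=11 S3=23 S4=23 blocked=[]
Op 2: conn=11 S1=35 S2=11 S3=23 S4=23 blocked=[]
Op 3: conn=4 S1=35 S2=11 S3=23 S4=16 blocked=[]
Op 4: conn=27 S1=35 S2=11 S3=23 S4=16 blocked=[]
Op 5: conn=27 S1=56 S2=11 S3=23 S4=16 blocked=[]
Op 6: conn=27 S1=74 S2=11 S3=23 S4=16 blocked=[]
Op 7: conn=10 S1=74 S2=-6 S3=23 S4=16 blocked=[2]
Op 8: conn=24 S1=74 S2=-6 S3=23 S4=16 blocked=[2]
Op 9: conn=24 S1=74 S2=-6 S3=23 S4=37 blocked=[2]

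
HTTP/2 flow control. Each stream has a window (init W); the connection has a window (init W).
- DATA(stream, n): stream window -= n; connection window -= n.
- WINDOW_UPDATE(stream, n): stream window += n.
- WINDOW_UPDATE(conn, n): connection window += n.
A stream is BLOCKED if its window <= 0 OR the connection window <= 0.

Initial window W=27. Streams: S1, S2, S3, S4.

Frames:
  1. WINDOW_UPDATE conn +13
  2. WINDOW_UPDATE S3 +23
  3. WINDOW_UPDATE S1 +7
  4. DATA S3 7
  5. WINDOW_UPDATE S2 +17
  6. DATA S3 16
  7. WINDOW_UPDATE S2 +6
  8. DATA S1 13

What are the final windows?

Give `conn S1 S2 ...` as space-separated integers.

Op 1: conn=40 S1=27 S2=27 S3=27 S4=27 blocked=[]
Op 2: conn=40 S1=27 S2=27 S3=50 S4=27 blocked=[]
Op 3: conn=40 S1=34 S2=27 S3=50 S4=27 blocked=[]
Op 4: conn=33 S1=34 S2=27 S3=43 S4=27 blocked=[]
Op 5: conn=33 S1=34 S2=44 S3=43 S4=27 blocked=[]
Op 6: conn=17 S1=34 S2=44 S3=27 S4=27 blocked=[]
Op 7: conn=17 S1=34 S2=50 S3=27 S4=27 blocked=[]
Op 8: conn=4 S1=21 S2=50 S3=27 S4=27 blocked=[]

Answer: 4 21 50 27 27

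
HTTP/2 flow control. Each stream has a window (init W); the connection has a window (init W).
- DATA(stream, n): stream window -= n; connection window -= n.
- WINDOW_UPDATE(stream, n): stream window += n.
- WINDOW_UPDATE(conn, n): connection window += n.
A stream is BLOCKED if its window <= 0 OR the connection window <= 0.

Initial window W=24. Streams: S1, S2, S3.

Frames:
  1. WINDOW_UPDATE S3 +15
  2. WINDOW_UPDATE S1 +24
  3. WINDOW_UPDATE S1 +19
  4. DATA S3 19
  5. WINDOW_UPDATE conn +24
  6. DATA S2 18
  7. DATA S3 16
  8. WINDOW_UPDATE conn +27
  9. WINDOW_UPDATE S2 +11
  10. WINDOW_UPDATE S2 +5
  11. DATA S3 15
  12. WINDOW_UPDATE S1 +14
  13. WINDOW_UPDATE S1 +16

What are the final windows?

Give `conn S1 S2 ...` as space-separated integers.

Answer: 7 97 22 -11

Derivation:
Op 1: conn=24 S1=24 S2=24 S3=39 blocked=[]
Op 2: conn=24 S1=48 S2=24 S3=39 blocked=[]
Op 3: conn=24 S1=67 S2=24 S3=39 blocked=[]
Op 4: conn=5 S1=67 S2=24 S3=20 blocked=[]
Op 5: conn=29 S1=67 S2=24 S3=20 blocked=[]
Op 6: conn=11 S1=67 S2=6 S3=20 blocked=[]
Op 7: conn=-5 S1=67 S2=6 S3=4 blocked=[1, 2, 3]
Op 8: conn=22 S1=67 S2=6 S3=4 blocked=[]
Op 9: conn=22 S1=67 S2=17 S3=4 blocked=[]
Op 10: conn=22 S1=67 S2=22 S3=4 blocked=[]
Op 11: conn=7 S1=67 S2=22 S3=-11 blocked=[3]
Op 12: conn=7 S1=81 S2=22 S3=-11 blocked=[3]
Op 13: conn=7 S1=97 S2=22 S3=-11 blocked=[3]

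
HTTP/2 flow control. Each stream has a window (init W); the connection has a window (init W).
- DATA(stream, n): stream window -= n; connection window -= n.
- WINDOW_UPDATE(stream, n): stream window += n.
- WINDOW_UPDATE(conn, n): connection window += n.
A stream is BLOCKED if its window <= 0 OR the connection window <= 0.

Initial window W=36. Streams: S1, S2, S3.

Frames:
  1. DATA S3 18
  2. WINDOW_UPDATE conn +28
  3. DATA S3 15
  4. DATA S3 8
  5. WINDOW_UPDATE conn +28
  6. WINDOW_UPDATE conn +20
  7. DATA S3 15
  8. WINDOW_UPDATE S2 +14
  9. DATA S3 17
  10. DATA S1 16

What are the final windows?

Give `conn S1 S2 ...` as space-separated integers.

Answer: 23 20 50 -37

Derivation:
Op 1: conn=18 S1=36 S2=36 S3=18 blocked=[]
Op 2: conn=46 S1=36 S2=36 S3=18 blocked=[]
Op 3: conn=31 S1=36 S2=36 S3=3 blocked=[]
Op 4: conn=23 S1=36 S2=36 S3=-5 blocked=[3]
Op 5: conn=51 S1=36 S2=36 S3=-5 blocked=[3]
Op 6: conn=71 S1=36 S2=36 S3=-5 blocked=[3]
Op 7: conn=56 S1=36 S2=36 S3=-20 blocked=[3]
Op 8: conn=56 S1=36 S2=50 S3=-20 blocked=[3]
Op 9: conn=39 S1=36 S2=50 S3=-37 blocked=[3]
Op 10: conn=23 S1=20 S2=50 S3=-37 blocked=[3]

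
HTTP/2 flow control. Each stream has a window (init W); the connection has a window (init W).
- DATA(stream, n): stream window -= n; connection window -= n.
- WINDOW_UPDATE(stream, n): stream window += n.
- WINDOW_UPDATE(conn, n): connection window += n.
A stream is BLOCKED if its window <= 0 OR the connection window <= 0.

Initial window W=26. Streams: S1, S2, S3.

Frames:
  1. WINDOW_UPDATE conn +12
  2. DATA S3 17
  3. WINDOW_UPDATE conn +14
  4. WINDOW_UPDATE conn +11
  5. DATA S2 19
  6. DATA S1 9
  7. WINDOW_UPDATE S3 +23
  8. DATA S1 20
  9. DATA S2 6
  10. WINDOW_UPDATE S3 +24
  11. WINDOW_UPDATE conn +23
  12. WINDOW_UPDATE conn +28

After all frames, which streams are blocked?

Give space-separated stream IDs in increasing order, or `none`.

Op 1: conn=38 S1=26 S2=26 S3=26 blocked=[]
Op 2: conn=21 S1=26 S2=26 S3=9 blocked=[]
Op 3: conn=35 S1=26 S2=26 S3=9 blocked=[]
Op 4: conn=46 S1=26 S2=26 S3=9 blocked=[]
Op 5: conn=27 S1=26 S2=7 S3=9 blocked=[]
Op 6: conn=18 S1=17 S2=7 S3=9 blocked=[]
Op 7: conn=18 S1=17 S2=7 S3=32 blocked=[]
Op 8: conn=-2 S1=-3 S2=7 S3=32 blocked=[1, 2, 3]
Op 9: conn=-8 S1=-3 S2=1 S3=32 blocked=[1, 2, 3]
Op 10: conn=-8 S1=-3 S2=1 S3=56 blocked=[1, 2, 3]
Op 11: conn=15 S1=-3 S2=1 S3=56 blocked=[1]
Op 12: conn=43 S1=-3 S2=1 S3=56 blocked=[1]

Answer: S1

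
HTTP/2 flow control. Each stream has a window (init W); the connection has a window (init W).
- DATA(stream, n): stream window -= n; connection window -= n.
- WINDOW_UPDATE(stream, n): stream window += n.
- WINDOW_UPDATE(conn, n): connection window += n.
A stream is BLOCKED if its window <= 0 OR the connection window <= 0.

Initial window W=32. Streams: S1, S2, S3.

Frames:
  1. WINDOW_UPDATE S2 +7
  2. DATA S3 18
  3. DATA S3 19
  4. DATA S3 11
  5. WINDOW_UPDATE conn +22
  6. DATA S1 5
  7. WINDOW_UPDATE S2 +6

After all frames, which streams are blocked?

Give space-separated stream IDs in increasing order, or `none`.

Answer: S3

Derivation:
Op 1: conn=32 S1=32 S2=39 S3=32 blocked=[]
Op 2: conn=14 S1=32 S2=39 S3=14 blocked=[]
Op 3: conn=-5 S1=32 S2=39 S3=-5 blocked=[1, 2, 3]
Op 4: conn=-16 S1=32 S2=39 S3=-16 blocked=[1, 2, 3]
Op 5: conn=6 S1=32 S2=39 S3=-16 blocked=[3]
Op 6: conn=1 S1=27 S2=39 S3=-16 blocked=[3]
Op 7: conn=1 S1=27 S2=45 S3=-16 blocked=[3]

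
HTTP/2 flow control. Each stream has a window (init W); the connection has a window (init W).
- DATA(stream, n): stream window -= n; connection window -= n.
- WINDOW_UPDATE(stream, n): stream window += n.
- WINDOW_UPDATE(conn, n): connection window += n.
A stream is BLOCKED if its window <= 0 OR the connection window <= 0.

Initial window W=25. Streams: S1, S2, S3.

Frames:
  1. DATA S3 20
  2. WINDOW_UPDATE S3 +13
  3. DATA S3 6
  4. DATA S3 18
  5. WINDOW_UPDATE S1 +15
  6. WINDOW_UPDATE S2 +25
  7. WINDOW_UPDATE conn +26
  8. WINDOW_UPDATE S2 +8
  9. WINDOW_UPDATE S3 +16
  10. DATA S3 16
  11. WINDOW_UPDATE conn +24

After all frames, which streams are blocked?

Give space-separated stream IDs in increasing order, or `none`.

Answer: S3

Derivation:
Op 1: conn=5 S1=25 S2=25 S3=5 blocked=[]
Op 2: conn=5 S1=25 S2=25 S3=18 blocked=[]
Op 3: conn=-1 S1=25 S2=25 S3=12 blocked=[1, 2, 3]
Op 4: conn=-19 S1=25 S2=25 S3=-6 blocked=[1, 2, 3]
Op 5: conn=-19 S1=40 S2=25 S3=-6 blocked=[1, 2, 3]
Op 6: conn=-19 S1=40 S2=50 S3=-6 blocked=[1, 2, 3]
Op 7: conn=7 S1=40 S2=50 S3=-6 blocked=[3]
Op 8: conn=7 S1=40 S2=58 S3=-6 blocked=[3]
Op 9: conn=7 S1=40 S2=58 S3=10 blocked=[]
Op 10: conn=-9 S1=40 S2=58 S3=-6 blocked=[1, 2, 3]
Op 11: conn=15 S1=40 S2=58 S3=-6 blocked=[3]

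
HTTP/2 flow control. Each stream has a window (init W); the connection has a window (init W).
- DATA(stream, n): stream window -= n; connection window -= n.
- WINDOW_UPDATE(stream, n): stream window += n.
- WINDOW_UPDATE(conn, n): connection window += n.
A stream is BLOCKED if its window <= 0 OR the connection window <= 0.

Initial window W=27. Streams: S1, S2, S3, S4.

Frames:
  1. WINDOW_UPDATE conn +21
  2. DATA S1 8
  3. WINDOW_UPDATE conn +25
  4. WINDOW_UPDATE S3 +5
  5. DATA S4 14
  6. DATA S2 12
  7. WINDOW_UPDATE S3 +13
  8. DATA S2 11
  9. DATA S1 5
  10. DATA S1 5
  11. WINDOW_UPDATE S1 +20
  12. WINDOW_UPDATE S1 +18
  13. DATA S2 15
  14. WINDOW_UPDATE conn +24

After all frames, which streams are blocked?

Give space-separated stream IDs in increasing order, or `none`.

Answer: S2

Derivation:
Op 1: conn=48 S1=27 S2=27 S3=27 S4=27 blocked=[]
Op 2: conn=40 S1=19 S2=27 S3=27 S4=27 blocked=[]
Op 3: conn=65 S1=19 S2=27 S3=27 S4=27 blocked=[]
Op 4: conn=65 S1=19 S2=27 S3=32 S4=27 blocked=[]
Op 5: conn=51 S1=19 S2=27 S3=32 S4=13 blocked=[]
Op 6: conn=39 S1=19 S2=15 S3=32 S4=13 blocked=[]
Op 7: conn=39 S1=19 S2=15 S3=45 S4=13 blocked=[]
Op 8: conn=28 S1=19 S2=4 S3=45 S4=13 blocked=[]
Op 9: conn=23 S1=14 S2=4 S3=45 S4=13 blocked=[]
Op 10: conn=18 S1=9 S2=4 S3=45 S4=13 blocked=[]
Op 11: conn=18 S1=29 S2=4 S3=45 S4=13 blocked=[]
Op 12: conn=18 S1=47 S2=4 S3=45 S4=13 blocked=[]
Op 13: conn=3 S1=47 S2=-11 S3=45 S4=13 blocked=[2]
Op 14: conn=27 S1=47 S2=-11 S3=45 S4=13 blocked=[2]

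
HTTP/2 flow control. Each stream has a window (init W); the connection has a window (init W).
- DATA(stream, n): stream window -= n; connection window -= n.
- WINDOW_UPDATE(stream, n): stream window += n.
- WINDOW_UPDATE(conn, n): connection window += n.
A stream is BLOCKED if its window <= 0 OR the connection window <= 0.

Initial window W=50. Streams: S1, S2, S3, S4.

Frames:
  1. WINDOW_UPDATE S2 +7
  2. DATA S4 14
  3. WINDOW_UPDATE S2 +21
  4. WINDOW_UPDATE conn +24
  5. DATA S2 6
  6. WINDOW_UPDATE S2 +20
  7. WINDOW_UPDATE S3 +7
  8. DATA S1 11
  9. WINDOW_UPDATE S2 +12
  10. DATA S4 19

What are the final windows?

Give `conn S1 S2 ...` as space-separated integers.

Op 1: conn=50 S1=50 S2=57 S3=50 S4=50 blocked=[]
Op 2: conn=36 S1=50 S2=57 S3=50 S4=36 blocked=[]
Op 3: conn=36 S1=50 S2=78 S3=50 S4=36 blocked=[]
Op 4: conn=60 S1=50 S2=78 S3=50 S4=36 blocked=[]
Op 5: conn=54 S1=50 S2=72 S3=50 S4=36 blocked=[]
Op 6: conn=54 S1=50 S2=92 S3=50 S4=36 blocked=[]
Op 7: conn=54 S1=50 S2=92 S3=57 S4=36 blocked=[]
Op 8: conn=43 S1=39 S2=92 S3=57 S4=36 blocked=[]
Op 9: conn=43 S1=39 S2=104 S3=57 S4=36 blocked=[]
Op 10: conn=24 S1=39 S2=104 S3=57 S4=17 blocked=[]

Answer: 24 39 104 57 17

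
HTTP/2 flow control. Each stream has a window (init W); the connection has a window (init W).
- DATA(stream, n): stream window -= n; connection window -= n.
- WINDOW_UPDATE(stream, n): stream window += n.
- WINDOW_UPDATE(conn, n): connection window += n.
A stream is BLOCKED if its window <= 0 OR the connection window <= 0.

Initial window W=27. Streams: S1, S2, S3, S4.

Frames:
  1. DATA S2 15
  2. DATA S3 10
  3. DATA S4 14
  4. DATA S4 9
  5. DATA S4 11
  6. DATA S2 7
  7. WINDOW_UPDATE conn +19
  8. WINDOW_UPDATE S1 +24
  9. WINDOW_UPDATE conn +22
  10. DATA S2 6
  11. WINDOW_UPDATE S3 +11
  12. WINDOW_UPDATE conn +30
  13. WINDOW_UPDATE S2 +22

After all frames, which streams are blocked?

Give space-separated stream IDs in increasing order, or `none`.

Op 1: conn=12 S1=27 S2=12 S3=27 S4=27 blocked=[]
Op 2: conn=2 S1=27 S2=12 S3=17 S4=27 blocked=[]
Op 3: conn=-12 S1=27 S2=12 S3=17 S4=13 blocked=[1, 2, 3, 4]
Op 4: conn=-21 S1=27 S2=12 S3=17 S4=4 blocked=[1, 2, 3, 4]
Op 5: conn=-32 S1=27 S2=12 S3=17 S4=-7 blocked=[1, 2, 3, 4]
Op 6: conn=-39 S1=27 S2=5 S3=17 S4=-7 blocked=[1, 2, 3, 4]
Op 7: conn=-20 S1=27 S2=5 S3=17 S4=-7 blocked=[1, 2, 3, 4]
Op 8: conn=-20 S1=51 S2=5 S3=17 S4=-7 blocked=[1, 2, 3, 4]
Op 9: conn=2 S1=51 S2=5 S3=17 S4=-7 blocked=[4]
Op 10: conn=-4 S1=51 S2=-1 S3=17 S4=-7 blocked=[1, 2, 3, 4]
Op 11: conn=-4 S1=51 S2=-1 S3=28 S4=-7 blocked=[1, 2, 3, 4]
Op 12: conn=26 S1=51 S2=-1 S3=28 S4=-7 blocked=[2, 4]
Op 13: conn=26 S1=51 S2=21 S3=28 S4=-7 blocked=[4]

Answer: S4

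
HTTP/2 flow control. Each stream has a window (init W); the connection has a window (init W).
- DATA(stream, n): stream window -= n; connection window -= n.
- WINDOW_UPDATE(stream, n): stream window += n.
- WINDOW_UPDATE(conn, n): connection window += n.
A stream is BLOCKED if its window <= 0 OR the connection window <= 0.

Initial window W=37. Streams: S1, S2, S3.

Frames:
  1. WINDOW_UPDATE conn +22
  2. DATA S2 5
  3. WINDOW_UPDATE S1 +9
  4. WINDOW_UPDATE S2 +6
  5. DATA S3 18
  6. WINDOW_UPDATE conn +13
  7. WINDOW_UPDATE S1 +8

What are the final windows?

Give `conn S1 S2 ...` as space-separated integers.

Answer: 49 54 38 19

Derivation:
Op 1: conn=59 S1=37 S2=37 S3=37 blocked=[]
Op 2: conn=54 S1=37 S2=32 S3=37 blocked=[]
Op 3: conn=54 S1=46 S2=32 S3=37 blocked=[]
Op 4: conn=54 S1=46 S2=38 S3=37 blocked=[]
Op 5: conn=36 S1=46 S2=38 S3=19 blocked=[]
Op 6: conn=49 S1=46 S2=38 S3=19 blocked=[]
Op 7: conn=49 S1=54 S2=38 S3=19 blocked=[]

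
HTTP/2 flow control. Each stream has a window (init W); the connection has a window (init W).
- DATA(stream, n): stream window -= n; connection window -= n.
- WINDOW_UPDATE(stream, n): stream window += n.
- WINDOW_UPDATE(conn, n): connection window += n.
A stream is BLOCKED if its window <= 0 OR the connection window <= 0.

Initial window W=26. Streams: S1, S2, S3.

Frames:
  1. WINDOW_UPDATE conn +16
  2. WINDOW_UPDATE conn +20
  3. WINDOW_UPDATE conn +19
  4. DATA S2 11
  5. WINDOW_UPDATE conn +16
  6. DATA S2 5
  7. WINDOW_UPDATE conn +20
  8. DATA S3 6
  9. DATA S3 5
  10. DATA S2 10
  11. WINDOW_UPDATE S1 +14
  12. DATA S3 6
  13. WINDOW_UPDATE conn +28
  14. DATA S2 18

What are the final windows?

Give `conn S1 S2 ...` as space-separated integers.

Op 1: conn=42 S1=26 S2=26 S3=26 blocked=[]
Op 2: conn=62 S1=26 S2=26 S3=26 blocked=[]
Op 3: conn=81 S1=26 S2=26 S3=26 blocked=[]
Op 4: conn=70 S1=26 S2=15 S3=26 blocked=[]
Op 5: conn=86 S1=26 S2=15 S3=26 blocked=[]
Op 6: conn=81 S1=26 S2=10 S3=26 blocked=[]
Op 7: conn=101 S1=26 S2=10 S3=26 blocked=[]
Op 8: conn=95 S1=26 S2=10 S3=20 blocked=[]
Op 9: conn=90 S1=26 S2=10 S3=15 blocked=[]
Op 10: conn=80 S1=26 S2=0 S3=15 blocked=[2]
Op 11: conn=80 S1=40 S2=0 S3=15 blocked=[2]
Op 12: conn=74 S1=40 S2=0 S3=9 blocked=[2]
Op 13: conn=102 S1=40 S2=0 S3=9 blocked=[2]
Op 14: conn=84 S1=40 S2=-18 S3=9 blocked=[2]

Answer: 84 40 -18 9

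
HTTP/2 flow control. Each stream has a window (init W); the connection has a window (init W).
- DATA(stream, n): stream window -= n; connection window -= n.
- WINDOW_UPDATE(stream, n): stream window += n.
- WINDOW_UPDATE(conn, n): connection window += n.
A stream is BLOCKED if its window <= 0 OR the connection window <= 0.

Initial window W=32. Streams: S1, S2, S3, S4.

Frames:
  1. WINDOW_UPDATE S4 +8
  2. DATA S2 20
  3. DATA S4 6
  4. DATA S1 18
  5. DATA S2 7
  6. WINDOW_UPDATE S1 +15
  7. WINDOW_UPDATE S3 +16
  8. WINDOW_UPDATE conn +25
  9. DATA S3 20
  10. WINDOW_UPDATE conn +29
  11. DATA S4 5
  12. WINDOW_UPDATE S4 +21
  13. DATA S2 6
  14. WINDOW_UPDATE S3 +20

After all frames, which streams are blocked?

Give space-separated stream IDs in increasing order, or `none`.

Answer: S2

Derivation:
Op 1: conn=32 S1=32 S2=32 S3=32 S4=40 blocked=[]
Op 2: conn=12 S1=32 S2=12 S3=32 S4=40 blocked=[]
Op 3: conn=6 S1=32 S2=12 S3=32 S4=34 blocked=[]
Op 4: conn=-12 S1=14 S2=12 S3=32 S4=34 blocked=[1, 2, 3, 4]
Op 5: conn=-19 S1=14 S2=5 S3=32 S4=34 blocked=[1, 2, 3, 4]
Op 6: conn=-19 S1=29 S2=5 S3=32 S4=34 blocked=[1, 2, 3, 4]
Op 7: conn=-19 S1=29 S2=5 S3=48 S4=34 blocked=[1, 2, 3, 4]
Op 8: conn=6 S1=29 S2=5 S3=48 S4=34 blocked=[]
Op 9: conn=-14 S1=29 S2=5 S3=28 S4=34 blocked=[1, 2, 3, 4]
Op 10: conn=15 S1=29 S2=5 S3=28 S4=34 blocked=[]
Op 11: conn=10 S1=29 S2=5 S3=28 S4=29 blocked=[]
Op 12: conn=10 S1=29 S2=5 S3=28 S4=50 blocked=[]
Op 13: conn=4 S1=29 S2=-1 S3=28 S4=50 blocked=[2]
Op 14: conn=4 S1=29 S2=-1 S3=48 S4=50 blocked=[2]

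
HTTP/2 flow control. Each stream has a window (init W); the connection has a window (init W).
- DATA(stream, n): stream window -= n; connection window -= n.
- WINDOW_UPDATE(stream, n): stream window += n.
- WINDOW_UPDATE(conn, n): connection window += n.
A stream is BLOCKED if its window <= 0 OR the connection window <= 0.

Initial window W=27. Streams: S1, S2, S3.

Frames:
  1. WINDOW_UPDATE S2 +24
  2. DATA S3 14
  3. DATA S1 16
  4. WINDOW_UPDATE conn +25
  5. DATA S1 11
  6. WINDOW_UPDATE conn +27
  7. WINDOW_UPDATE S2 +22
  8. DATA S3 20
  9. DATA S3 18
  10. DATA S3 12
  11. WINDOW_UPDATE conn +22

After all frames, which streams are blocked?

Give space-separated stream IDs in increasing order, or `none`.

Op 1: conn=27 S1=27 S2=51 S3=27 blocked=[]
Op 2: conn=13 S1=27 S2=51 S3=13 blocked=[]
Op 3: conn=-3 S1=11 S2=51 S3=13 blocked=[1, 2, 3]
Op 4: conn=22 S1=11 S2=51 S3=13 blocked=[]
Op 5: conn=11 S1=0 S2=51 S3=13 blocked=[1]
Op 6: conn=38 S1=0 S2=51 S3=13 blocked=[1]
Op 7: conn=38 S1=0 S2=73 S3=13 blocked=[1]
Op 8: conn=18 S1=0 S2=73 S3=-7 blocked=[1, 3]
Op 9: conn=0 S1=0 S2=73 S3=-25 blocked=[1, 2, 3]
Op 10: conn=-12 S1=0 S2=73 S3=-37 blocked=[1, 2, 3]
Op 11: conn=10 S1=0 S2=73 S3=-37 blocked=[1, 3]

Answer: S1 S3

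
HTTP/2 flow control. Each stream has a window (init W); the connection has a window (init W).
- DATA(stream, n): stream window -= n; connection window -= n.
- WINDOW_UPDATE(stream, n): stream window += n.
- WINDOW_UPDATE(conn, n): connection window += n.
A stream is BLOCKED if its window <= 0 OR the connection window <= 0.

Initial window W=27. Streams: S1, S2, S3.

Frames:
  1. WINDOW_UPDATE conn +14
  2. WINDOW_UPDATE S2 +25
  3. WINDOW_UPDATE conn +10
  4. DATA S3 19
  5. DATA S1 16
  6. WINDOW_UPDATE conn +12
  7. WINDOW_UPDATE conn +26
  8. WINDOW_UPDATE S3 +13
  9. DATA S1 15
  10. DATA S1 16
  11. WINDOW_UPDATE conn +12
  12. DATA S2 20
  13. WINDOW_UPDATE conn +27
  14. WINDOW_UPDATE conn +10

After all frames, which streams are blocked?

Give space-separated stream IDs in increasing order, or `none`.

Answer: S1

Derivation:
Op 1: conn=41 S1=27 S2=27 S3=27 blocked=[]
Op 2: conn=41 S1=27 S2=52 S3=27 blocked=[]
Op 3: conn=51 S1=27 S2=52 S3=27 blocked=[]
Op 4: conn=32 S1=27 S2=52 S3=8 blocked=[]
Op 5: conn=16 S1=11 S2=52 S3=8 blocked=[]
Op 6: conn=28 S1=11 S2=52 S3=8 blocked=[]
Op 7: conn=54 S1=11 S2=52 S3=8 blocked=[]
Op 8: conn=54 S1=11 S2=52 S3=21 blocked=[]
Op 9: conn=39 S1=-4 S2=52 S3=21 blocked=[1]
Op 10: conn=23 S1=-20 S2=52 S3=21 blocked=[1]
Op 11: conn=35 S1=-20 S2=52 S3=21 blocked=[1]
Op 12: conn=15 S1=-20 S2=32 S3=21 blocked=[1]
Op 13: conn=42 S1=-20 S2=32 S3=21 blocked=[1]
Op 14: conn=52 S1=-20 S2=32 S3=21 blocked=[1]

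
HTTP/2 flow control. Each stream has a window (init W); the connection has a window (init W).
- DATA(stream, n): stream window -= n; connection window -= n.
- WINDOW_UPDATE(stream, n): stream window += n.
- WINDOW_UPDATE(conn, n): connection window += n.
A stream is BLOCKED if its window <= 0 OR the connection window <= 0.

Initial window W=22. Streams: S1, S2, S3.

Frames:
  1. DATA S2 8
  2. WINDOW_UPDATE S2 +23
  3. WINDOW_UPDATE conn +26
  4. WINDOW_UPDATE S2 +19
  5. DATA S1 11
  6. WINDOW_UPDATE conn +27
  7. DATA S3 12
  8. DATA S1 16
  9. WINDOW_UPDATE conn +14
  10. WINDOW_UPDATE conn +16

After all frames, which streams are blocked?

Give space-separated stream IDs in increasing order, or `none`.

Answer: S1

Derivation:
Op 1: conn=14 S1=22 S2=14 S3=22 blocked=[]
Op 2: conn=14 S1=22 S2=37 S3=22 blocked=[]
Op 3: conn=40 S1=22 S2=37 S3=22 blocked=[]
Op 4: conn=40 S1=22 S2=56 S3=22 blocked=[]
Op 5: conn=29 S1=11 S2=56 S3=22 blocked=[]
Op 6: conn=56 S1=11 S2=56 S3=22 blocked=[]
Op 7: conn=44 S1=11 S2=56 S3=10 blocked=[]
Op 8: conn=28 S1=-5 S2=56 S3=10 blocked=[1]
Op 9: conn=42 S1=-5 S2=56 S3=10 blocked=[1]
Op 10: conn=58 S1=-5 S2=56 S3=10 blocked=[1]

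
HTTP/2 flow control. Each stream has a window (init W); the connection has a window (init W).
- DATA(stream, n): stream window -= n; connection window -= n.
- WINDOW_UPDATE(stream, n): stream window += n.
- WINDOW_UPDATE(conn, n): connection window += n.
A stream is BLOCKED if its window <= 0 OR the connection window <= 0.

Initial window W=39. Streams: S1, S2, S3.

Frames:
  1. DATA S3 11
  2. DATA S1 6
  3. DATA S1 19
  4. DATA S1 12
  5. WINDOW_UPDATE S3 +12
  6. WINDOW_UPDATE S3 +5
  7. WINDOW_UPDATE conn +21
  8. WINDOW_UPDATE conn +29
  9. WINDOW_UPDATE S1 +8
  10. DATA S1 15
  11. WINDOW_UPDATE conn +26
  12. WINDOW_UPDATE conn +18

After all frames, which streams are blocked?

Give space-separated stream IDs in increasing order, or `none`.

Answer: S1

Derivation:
Op 1: conn=28 S1=39 S2=39 S3=28 blocked=[]
Op 2: conn=22 S1=33 S2=39 S3=28 blocked=[]
Op 3: conn=3 S1=14 S2=39 S3=28 blocked=[]
Op 4: conn=-9 S1=2 S2=39 S3=28 blocked=[1, 2, 3]
Op 5: conn=-9 S1=2 S2=39 S3=40 blocked=[1, 2, 3]
Op 6: conn=-9 S1=2 S2=39 S3=45 blocked=[1, 2, 3]
Op 7: conn=12 S1=2 S2=39 S3=45 blocked=[]
Op 8: conn=41 S1=2 S2=39 S3=45 blocked=[]
Op 9: conn=41 S1=10 S2=39 S3=45 blocked=[]
Op 10: conn=26 S1=-5 S2=39 S3=45 blocked=[1]
Op 11: conn=52 S1=-5 S2=39 S3=45 blocked=[1]
Op 12: conn=70 S1=-5 S2=39 S3=45 blocked=[1]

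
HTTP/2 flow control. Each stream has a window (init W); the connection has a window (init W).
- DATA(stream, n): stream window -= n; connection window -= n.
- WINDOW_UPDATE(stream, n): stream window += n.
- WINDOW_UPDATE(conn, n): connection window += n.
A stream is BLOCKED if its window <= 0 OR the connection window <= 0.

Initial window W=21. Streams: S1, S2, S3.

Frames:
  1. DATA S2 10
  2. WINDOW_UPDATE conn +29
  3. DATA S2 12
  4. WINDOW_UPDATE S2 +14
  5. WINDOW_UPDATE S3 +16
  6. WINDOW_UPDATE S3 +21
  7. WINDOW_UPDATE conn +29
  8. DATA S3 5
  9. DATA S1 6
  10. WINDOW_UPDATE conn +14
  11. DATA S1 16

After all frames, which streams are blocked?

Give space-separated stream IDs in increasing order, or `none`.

Op 1: conn=11 S1=21 S2=11 S3=21 blocked=[]
Op 2: conn=40 S1=21 S2=11 S3=21 blocked=[]
Op 3: conn=28 S1=21 S2=-1 S3=21 blocked=[2]
Op 4: conn=28 S1=21 S2=13 S3=21 blocked=[]
Op 5: conn=28 S1=21 S2=13 S3=37 blocked=[]
Op 6: conn=28 S1=21 S2=13 S3=58 blocked=[]
Op 7: conn=57 S1=21 S2=13 S3=58 blocked=[]
Op 8: conn=52 S1=21 S2=13 S3=53 blocked=[]
Op 9: conn=46 S1=15 S2=13 S3=53 blocked=[]
Op 10: conn=60 S1=15 S2=13 S3=53 blocked=[]
Op 11: conn=44 S1=-1 S2=13 S3=53 blocked=[1]

Answer: S1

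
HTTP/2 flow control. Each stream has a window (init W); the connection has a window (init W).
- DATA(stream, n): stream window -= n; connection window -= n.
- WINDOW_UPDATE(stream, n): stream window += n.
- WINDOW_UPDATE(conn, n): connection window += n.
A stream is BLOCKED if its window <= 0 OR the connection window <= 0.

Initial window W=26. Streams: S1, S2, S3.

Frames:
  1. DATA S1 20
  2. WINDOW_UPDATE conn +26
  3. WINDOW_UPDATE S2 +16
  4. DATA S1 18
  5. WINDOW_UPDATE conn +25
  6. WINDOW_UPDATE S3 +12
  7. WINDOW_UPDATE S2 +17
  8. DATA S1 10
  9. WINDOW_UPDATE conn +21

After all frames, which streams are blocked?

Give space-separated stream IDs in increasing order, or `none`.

Op 1: conn=6 S1=6 S2=26 S3=26 blocked=[]
Op 2: conn=32 S1=6 S2=26 S3=26 blocked=[]
Op 3: conn=32 S1=6 S2=42 S3=26 blocked=[]
Op 4: conn=14 S1=-12 S2=42 S3=26 blocked=[1]
Op 5: conn=39 S1=-12 S2=42 S3=26 blocked=[1]
Op 6: conn=39 S1=-12 S2=42 S3=38 blocked=[1]
Op 7: conn=39 S1=-12 S2=59 S3=38 blocked=[1]
Op 8: conn=29 S1=-22 S2=59 S3=38 blocked=[1]
Op 9: conn=50 S1=-22 S2=59 S3=38 blocked=[1]

Answer: S1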